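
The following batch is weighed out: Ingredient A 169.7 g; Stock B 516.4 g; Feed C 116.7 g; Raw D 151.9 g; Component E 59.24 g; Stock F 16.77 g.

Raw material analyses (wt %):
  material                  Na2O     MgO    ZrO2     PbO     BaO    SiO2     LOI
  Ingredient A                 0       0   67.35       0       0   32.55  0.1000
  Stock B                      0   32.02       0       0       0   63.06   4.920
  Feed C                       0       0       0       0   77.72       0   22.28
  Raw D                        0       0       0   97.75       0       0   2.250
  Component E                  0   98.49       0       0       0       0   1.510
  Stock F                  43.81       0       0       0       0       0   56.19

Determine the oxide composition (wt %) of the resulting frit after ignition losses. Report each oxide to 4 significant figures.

Glass mass = 965.4 g (batch 1031 − LOI 65.31).
Composition: Na2O 0.7610%, MgO 23.17%, ZrO2 11.84%, PbO 15.38%, BaO 9.395%, SiO2 39.45%

All arithmetic holds full float precision throughout — values along the way are printed rounded to four significant digits when written out. A single rounding finalizes every reported result; derived quantities, which include the yield, net glass mass, the totals, LOI, six oxide percentages, are carried in full precision, as they appear in either problem or answer, starting from the weights for 965.4 g of glass.
Mass of each oxide from the mix:
  Na2O: 16.77·0.4381 = 7.347 g
  MgO: 516.4·0.3202 + 59.24·0.9849 = 223.7 g
  ZrO2: 169.7·0.6735 = 114.3 g
  PbO: 151.9·0.9775 = 148.5 g
  BaO: 116.7·0.7772 = 90.70 g
  SiO2: 169.7·0.3255 + 516.4·0.6306 = 380.9 g
LOI: 169.7·0.001000 + 516.4·0.04920 + 116.7·0.2228 + 151.9·0.02250 + 59.24·0.01510 + 16.77·0.5619 = 65.31 g
Glass mass = batch − LOI = 1031 − 65.31 = 965.4 g (the oxide masses sum to this)
wt % = oxide mass / glass mass × 100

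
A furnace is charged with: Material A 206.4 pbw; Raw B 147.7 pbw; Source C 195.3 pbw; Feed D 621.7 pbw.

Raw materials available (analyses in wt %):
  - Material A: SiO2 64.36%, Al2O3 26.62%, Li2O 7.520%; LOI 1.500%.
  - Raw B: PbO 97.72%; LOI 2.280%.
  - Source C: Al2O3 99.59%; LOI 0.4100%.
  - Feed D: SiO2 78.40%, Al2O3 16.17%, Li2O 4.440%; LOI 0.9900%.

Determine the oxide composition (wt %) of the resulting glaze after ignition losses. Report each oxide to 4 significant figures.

All internal work maintains exact precision end to end; values along the way are displayed rounded to four significant digits when written out. Exactly one rounding lands on every reported value. Derived quantities are carried from the weighed amounts for 1158 pbw of glass in full float precision (the totals, four oxide percentages, ignition loss, glass mass, yield), precisely as stated by either problem or answer.
Delivered oxide masses:
  SiO2: 206.4·0.6436 + 621.7·0.7840 = 620.3 pbw
  PbO: 147.7·0.9772 = 144.3 pbw
  Al2O3: 206.4·0.2662 + 195.3·0.9959 + 621.7·0.1617 = 350.0 pbw
  Li2O: 206.4·0.07520 + 621.7·0.04440 = 43.12 pbw
LOI: 206.4·0.01500 + 147.7·0.02280 + 195.3·0.004100 + 621.7·0.009900 = 13.42 pbw
Glass = total batch minus LOI = 1171 − 13.42 = 1158 pbw (equal to the oxide-mass sum)
each wt % is 100 × oxide ÷ glass

Glass mass = 1158 pbw (batch 1171 − LOI 13.42).
Composition: SiO2 53.58%, PbO 12.47%, Al2O3 30.23%, Li2O 3.725%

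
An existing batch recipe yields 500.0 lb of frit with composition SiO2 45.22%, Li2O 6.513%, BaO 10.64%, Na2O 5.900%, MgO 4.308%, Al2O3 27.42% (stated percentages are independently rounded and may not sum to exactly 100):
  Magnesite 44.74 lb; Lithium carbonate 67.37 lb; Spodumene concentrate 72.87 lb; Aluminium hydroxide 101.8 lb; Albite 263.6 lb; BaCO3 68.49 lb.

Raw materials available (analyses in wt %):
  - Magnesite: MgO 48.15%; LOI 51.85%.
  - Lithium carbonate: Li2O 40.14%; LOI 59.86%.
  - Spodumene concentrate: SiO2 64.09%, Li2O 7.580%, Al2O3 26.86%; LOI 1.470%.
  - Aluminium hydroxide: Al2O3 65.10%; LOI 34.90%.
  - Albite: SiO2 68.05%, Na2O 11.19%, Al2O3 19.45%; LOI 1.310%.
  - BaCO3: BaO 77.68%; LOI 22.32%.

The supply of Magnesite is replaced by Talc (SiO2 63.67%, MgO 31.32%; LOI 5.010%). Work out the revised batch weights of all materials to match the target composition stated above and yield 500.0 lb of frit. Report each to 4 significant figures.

Revised batch per 500.0 lb frit:
  Talc: 68.77 lb
  Lithium carbonate: 80.27 lb
  Spodumene concentrate: 4.545 lb
  Aluminium hydroxide: 130.0 lb
  Albite: 263.6 lb
  BaCO3: 68.49 lb
Total batch = 615.7 lb; LOI loss = 115.7 lb

Mid-chain values are printed with 4-significant-figure rounding in the working; all arithmetic keeps exact precision through the solve — each reported number sees exactly one rounding — the derived quantities are computed from the weighed amounts per 500.0 lb of glass at exact precision (ignition loss, the six compositions, the yield, totals, glass mass) as given in the question or the answer.
Target oxide masses per 500.0 lb frit:
  SiO2: 45.22% × 500.0 = 226.1 lb
  Li2O: 6.513% × 500.0 = 32.56 lb
  BaO: 10.64% × 500.0 = 53.20 lb
  Na2O: 5.900% × 500.0 = 29.50 lb
  MgO: 4.308% × 500.0 = 21.54 lb
  Al2O3: 27.42% × 500.0 = 137.1 lb
Balance tally, oxide-wise, from the weights as reported, at the basis given (each sum matches its target mass within answer rounding):
  SiO2: 68.77·0.6367 + 4.545·0.6409 + 263.6·0.6805 = 226.1 lb (target 226.1 lb)
  Li2O: 80.27·0.4014 + 4.545·0.07580 = 32.56 lb (target 32.56 lb)
  BaO: 68.49·0.7768 = 53.20 lb (target 53.20 lb)
  Na2O: 263.6·0.1119 = 29.50 lb (target 29.50 lb)
  MgO: 68.77·0.3132 = 21.54 lb (target 21.54 lb)
  Al2O3: 4.545·0.2686 + 130.0·0.6510 + 263.6·0.1945 = 137.1 lb (target 137.1 lb)
Mass balance on the glass: whole batch net of LOI = 500.0 lb (per-oxide target masses sum to 500.0 lb; versus the stated basis of 500.0 lb — differing by rounding only).
Batch grand total — Σ batch = 615.7 lb; the LOI term Σ batch·LOI equals 115.7 lb; yield, glass over the total, = 81.21%.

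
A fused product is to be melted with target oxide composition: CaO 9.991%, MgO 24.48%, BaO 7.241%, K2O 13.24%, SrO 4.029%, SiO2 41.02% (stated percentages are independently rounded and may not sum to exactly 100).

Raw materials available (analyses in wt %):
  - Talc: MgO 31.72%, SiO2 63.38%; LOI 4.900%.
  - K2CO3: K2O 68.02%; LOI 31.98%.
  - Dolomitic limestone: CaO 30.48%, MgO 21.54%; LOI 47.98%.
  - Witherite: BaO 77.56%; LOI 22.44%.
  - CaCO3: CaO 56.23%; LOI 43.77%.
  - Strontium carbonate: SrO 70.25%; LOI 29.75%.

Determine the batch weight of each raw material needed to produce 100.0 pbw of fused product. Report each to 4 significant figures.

Batch per 100.0 pbw fused product:
  Talc: 64.72 pbw
  K2CO3: 19.46 pbw
  Dolomitic limestone: 18.34 pbw
  Witherite: 9.336 pbw
  CaCO3: 7.826 pbw
  Strontium carbonate: 5.735 pbw
Total batch = 125.4 pbw; LOI loss = 25.42 pbw; yield = 79.73%

All internal work holds full precision all the way through. Intermediates are displayed rounded to four significant digits — each reported figure includes exactly one rounding. Derived quantities, including ignition loss, net glass mass, six oxide percentages, totals, yield, are carried from the batch weights for 100.0 pbw of glass in exact precision exactly as printed in either problem or answer.
Oxide mass targets, per 100.0 pbw fused product:
  CaO: 9.991% × 100.0 = 9.991 pbw
  MgO: 24.48% × 100.0 = 24.48 pbw
  BaO: 7.241% × 100.0 = 7.241 pbw
  K2O: 13.24% × 100.0 = 13.24 pbw
  SrO: 4.029% × 100.0 = 4.029 pbw
  SiO2: 41.02% × 100.0 = 41.02 pbw
Balance tally, oxide-wise, with the batch weights as given, per the basis as stated (target by target, the sums agree exact up to rounding of places):
  CaO: 18.34·0.3048 + 7.826·0.5623 = 9.991 pbw (target 9.991 pbw)
  MgO: 64.72·0.3172 + 18.34·0.2154 = 24.48 pbw (target 24.48 pbw)
  BaO: 9.336·0.7756 = 7.241 pbw (target 7.241 pbw)
  K2O: 19.46·0.6802 = 13.24 pbw (target 13.24 pbw)
  SrO: 5.735·0.7025 = 4.029 pbw (target 4.029 pbw)
  SiO2: 64.72·0.6338 = 41.02 pbw (target 41.02 pbw)
Glass-mass sanity pass: total charge less LOI = 100.0 pbw (the targets, summed, come to 100.0 pbw; versus the stated basis of 100.0 pbw — rounding explains the deltas).
Batch grand total — Σ batch = 125.4 pbw; the LOI term Σ batch·LOI equals 25.42 pbw; yield = glass ÷ total batch = 79.73%.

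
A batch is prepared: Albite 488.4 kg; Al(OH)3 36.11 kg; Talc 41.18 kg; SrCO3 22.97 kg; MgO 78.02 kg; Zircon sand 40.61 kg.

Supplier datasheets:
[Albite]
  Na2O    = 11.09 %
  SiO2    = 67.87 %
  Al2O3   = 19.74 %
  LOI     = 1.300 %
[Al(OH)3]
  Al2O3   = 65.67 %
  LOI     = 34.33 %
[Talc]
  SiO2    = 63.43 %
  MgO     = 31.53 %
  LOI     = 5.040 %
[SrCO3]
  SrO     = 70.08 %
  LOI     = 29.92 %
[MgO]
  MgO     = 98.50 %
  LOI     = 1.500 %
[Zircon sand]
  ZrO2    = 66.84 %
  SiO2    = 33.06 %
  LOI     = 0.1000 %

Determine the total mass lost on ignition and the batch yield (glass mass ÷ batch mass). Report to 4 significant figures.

Values along the way appear, with 4-significant-figure rounding, alongside each step — full float precision is held in all steps. Each reported figure carries a single rounding. The derived quantities, which include totals, LOI, the six compositions, the yield, net glass mass, are re-derived at exact precision, as set out in the problem or answer text, starting from the weights on 678.4 kg of glass.
Ignition loss by material:
  Albite: 488.4 × 0.01300 = 6.349 kg
  Al(OH)3: 36.11 × 0.3433 = 12.40 kg
  Talc: 41.18 × 0.05040 = 2.075 kg
  SrCO3: 22.97 × 0.2992 = 6.873 kg
  MgO: 78.02 × 0.01500 = 1.170 kg
  Zircon sand: 40.61 × 0.001000 = 0.04061 kg
Total LOI = 28.90 kg
Glass = batch − LOI = 707.3 − 28.90 = 678.4 kg

LOI loss = 28.90 kg; glass = 678.4 kg; yield = 95.91%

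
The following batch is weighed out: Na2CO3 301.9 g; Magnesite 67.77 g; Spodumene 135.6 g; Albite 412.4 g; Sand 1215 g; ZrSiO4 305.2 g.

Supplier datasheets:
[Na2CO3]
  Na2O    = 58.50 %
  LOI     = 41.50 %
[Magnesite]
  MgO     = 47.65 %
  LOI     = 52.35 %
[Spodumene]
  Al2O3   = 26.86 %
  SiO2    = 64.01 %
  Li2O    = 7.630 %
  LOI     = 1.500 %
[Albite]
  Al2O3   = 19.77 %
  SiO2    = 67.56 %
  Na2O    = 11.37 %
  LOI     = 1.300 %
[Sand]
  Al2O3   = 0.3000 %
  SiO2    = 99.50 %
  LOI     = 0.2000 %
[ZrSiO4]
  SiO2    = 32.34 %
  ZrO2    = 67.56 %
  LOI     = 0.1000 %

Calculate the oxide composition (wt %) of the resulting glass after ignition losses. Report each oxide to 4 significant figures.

Glass mass = 2267 g (batch 2438 − LOI 170.9).
Composition: Al2O3 5.364%, SiO2 73.80%, Na2O 9.859%, MgO 1.424%, ZrO2 9.096%, Li2O 0.4564%

All arithmetic maintains full float precision in all steps; intermediates are printed, rounded to 4 significant figures, in the working; every reported result is rounded only once; derived quantities are computed in full precision (yield, ignition loss, the six compositions, glass mass, the totals) starting from the weights at 2267 g of glass, as they appear in the question or the answer.
Mass of each oxide from the mix:
  Al2O3: 135.6·0.2686 + 412.4·0.1977 + 1215·0.003000 = 121.6 g
  SiO2: 135.6·0.6401 + 412.4·0.6756 + 1215·0.9950 + 305.2·0.3234 = 1673 g
  Na2O: 301.9·0.5850 + 412.4·0.1137 = 223.5 g
  MgO: 67.77·0.4765 = 32.29 g
  ZrO2: 305.2·0.6756 = 206.2 g
  Li2O: 135.6·0.07630 = 10.35 g
LOI: 301.9·0.4150 + 67.77·0.5235 + 135.6·0.01500 + 412.4·0.01300 + 1215·0.002000 + 305.2·0.001000 = 170.9 g
Glass mass = batch − LOI = 2438 − 170.9 = 2267 g (matching Σ of the oxides)
percent by weight: oxide/glass ×100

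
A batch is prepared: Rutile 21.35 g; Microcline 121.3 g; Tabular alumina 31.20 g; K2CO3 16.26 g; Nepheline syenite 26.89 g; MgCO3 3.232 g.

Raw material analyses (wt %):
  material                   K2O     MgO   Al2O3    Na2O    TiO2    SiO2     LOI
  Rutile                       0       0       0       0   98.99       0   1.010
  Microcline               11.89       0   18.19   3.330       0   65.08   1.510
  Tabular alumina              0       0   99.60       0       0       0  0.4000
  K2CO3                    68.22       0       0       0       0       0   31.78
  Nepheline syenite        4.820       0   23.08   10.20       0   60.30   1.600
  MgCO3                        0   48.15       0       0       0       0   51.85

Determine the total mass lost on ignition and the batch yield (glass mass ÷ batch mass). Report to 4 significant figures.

In-progress results are shown, rounded to four significant digits, on the page — each numeric step keeps full precision at every stage — each reported result includes exactly one rounding — derived quantities are recomputed at full precision (the yield, six oxide percentages, the totals, net glass mass, LOI) using the weight values per 210.8 g of glass exactly as printed in the problem or answer text.
LOI of each material in turn:
  Rutile: 21.35 × 0.01010 = 0.2156 g
  Microcline: 121.3 × 0.01510 = 1.832 g
  Tabular alumina: 31.20 × 0.004000 = 0.1248 g
  K2CO3: 16.26 × 0.3178 = 5.167 g
  Nepheline syenite: 26.89 × 0.01600 = 0.4302 g
  MgCO3: 3.232 × 0.5185 = 1.676 g
Total LOI = 9.446 g
Glass = batch − LOI = 220.2 − 9.446 = 210.8 g

LOI loss = 9.446 g; glass = 210.8 g; yield = 95.71%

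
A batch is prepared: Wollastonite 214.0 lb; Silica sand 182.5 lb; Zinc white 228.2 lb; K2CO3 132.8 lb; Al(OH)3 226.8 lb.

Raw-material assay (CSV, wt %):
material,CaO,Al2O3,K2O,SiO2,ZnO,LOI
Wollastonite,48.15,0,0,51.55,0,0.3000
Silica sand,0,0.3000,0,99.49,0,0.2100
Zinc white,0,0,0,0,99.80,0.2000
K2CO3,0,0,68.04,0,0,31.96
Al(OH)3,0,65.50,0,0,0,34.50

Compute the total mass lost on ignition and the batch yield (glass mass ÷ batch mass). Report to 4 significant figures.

Mid-chain values appear (rounded to four significant figures) when written out. Every computation holds full precision through the solve. Every reported number takes a single rounding; derived quantities, including LOI, totals, glass mass, five oxide percentages, the yield, are computed from the weighed amounts for 862.1 lb of glass in full precision precisely as stated by problem or answer.
Ignition loss by material:
  Wollastonite: 214.0 × 0.003000 = 0.6420 lb
  Silica sand: 182.5 × 0.002100 = 0.3832 lb
  Zinc white: 228.2 × 0.002000 = 0.4564 lb
  K2CO3: 132.8 × 0.3196 = 42.44 lb
  Al(OH)3: 226.8 × 0.3450 = 78.25 lb
Total LOI = 122.2 lb
Glass = batch − LOI = 984.3 − 122.2 = 862.1 lb

LOI loss = 122.2 lb; glass = 862.1 lb; yield = 87.59%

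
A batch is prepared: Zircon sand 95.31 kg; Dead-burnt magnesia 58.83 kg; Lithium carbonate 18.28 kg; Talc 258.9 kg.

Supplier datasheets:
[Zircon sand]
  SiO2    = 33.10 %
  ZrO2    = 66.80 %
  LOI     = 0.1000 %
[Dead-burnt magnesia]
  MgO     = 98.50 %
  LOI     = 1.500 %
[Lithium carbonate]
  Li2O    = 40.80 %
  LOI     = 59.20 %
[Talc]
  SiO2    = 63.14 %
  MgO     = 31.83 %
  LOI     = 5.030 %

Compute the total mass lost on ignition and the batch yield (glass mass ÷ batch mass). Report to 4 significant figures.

Full precision is maintained all the way through; working values are rounded to four significant figures when displayed — every reported value is rounded only once. The derived quantities (yield, four oxide percentages, ignition loss, glass mass, totals) are re-derived at full precision using the weight values at 406.5 kg of glass as given in either problem or answer.
Material-by-material LOI:
  Zircon sand: 95.31 × 0.001000 = 0.09531 kg
  Dead-burnt magnesia: 58.83 × 0.01500 = 0.8824 kg
  Lithium carbonate: 18.28 × 0.5920 = 10.82 kg
  Talc: 258.9 × 0.05030 = 13.02 kg
Total LOI = 24.82 kg
Glass = batch − LOI = 431.3 − 24.82 = 406.5 kg

LOI loss = 24.82 kg; glass = 406.5 kg; yield = 94.25%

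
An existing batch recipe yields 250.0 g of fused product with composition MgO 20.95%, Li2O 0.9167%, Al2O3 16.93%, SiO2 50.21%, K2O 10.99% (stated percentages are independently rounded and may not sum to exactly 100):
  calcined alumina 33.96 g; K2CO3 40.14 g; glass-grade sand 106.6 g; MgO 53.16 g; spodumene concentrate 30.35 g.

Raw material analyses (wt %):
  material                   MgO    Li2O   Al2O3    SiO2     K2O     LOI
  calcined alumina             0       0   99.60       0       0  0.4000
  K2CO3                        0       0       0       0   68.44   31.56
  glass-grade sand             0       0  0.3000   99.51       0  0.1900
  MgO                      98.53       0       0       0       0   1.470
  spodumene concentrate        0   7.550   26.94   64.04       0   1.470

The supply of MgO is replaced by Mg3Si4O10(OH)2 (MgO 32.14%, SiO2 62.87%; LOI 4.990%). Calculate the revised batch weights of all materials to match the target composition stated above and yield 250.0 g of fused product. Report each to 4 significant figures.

Every computation holds full float precision end to end; the intermediate values are printed, with 4-significant-figure rounding, in the working; each reported figure carries a single rounding. All derived quantities are computed in exact precision (five oxide percentages, the totals, net glass mass, ignition loss, yield) using the weight values for 250.0 g of glass as quoted within either problem or answer.
Target masses of each oxide per 250.0 g fused product:
  MgO: 20.95% × 250.0 = 52.38 g
  Li2O: 0.9167% × 250.0 = 2.292 g
  Al2O3: 16.93% × 250.0 = 42.32 g
  SiO2: 50.21% × 250.0 = 125.5 g
  K2O: 10.99% × 250.0 = 27.48 g
Mass-balance tally per oxide given the weights on record, relative to the basis at hand (sums match the target masses exact up to rounding of places):
  MgO: 163.0·0.3214 = 52.39 g (target 52.38 g)
  Li2O: 30.35·0.07550 = 2.291 g (target 2.292 g)
  Al2O3: 34.27·0.9960 + 3.652·0.003000 + 30.35·0.2694 = 42.32 g (target 42.32 g)
  SiO2: 3.652·0.9951 + 163.0·0.6287 + 30.35·0.6404 = 125.5 g (target 125.5 g)
  K2O: 40.14·0.6844 = 27.47 g (target 27.48 g)
Glass-mass sanity pass: batch total minus LOI = 250.0 g (the Σ of target masses is 250.0 g; against the stated basis, 250.0 g — a pure rounding effect).
Batch total: Σ batch = 271.4 g; the LOI term Σ batch·LOI equals 21.39 g; glass ÷ batch gives a yield of 92.12%.

Revised batch per 250.0 g fused product:
  calcined alumina: 34.27 g
  K2CO3: 40.14 g
  glass-grade sand: 3.652 g
  Mg3Si4O10(OH)2: 163.0 g
  spodumene concentrate: 30.35 g
Total batch = 271.4 g; LOI loss = 21.39 g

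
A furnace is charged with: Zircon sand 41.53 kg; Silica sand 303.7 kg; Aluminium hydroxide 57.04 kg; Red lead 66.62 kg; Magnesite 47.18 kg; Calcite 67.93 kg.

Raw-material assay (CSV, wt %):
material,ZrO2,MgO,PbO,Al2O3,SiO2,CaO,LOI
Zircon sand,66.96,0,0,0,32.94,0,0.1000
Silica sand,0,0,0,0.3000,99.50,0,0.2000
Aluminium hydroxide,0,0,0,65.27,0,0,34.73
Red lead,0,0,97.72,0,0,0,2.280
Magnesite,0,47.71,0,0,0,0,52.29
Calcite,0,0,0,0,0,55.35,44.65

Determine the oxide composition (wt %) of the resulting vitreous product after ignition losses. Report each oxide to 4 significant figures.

Values along the way appear (rounded to 4 significant digits) in the printout; each numeric step runs at exact precision throughout; each reported figure takes just one rounding. All derived quantities are computed in full precision (six oxide percentages, yield, the totals, ignition loss, net glass mass) using the weight values at 507.0 kg of glass, as written in problem or answer.
Per-oxide mass from batch:
  ZrO2: 41.53·0.6696 = 27.81 kg
  MgO: 47.18·0.4771 = 22.51 kg
  PbO: 66.62·0.9772 = 65.10 kg
  Al2O3: 303.7·0.003000 + 57.04·0.6527 = 38.14 kg
  SiO2: 41.53·0.3294 + 303.7·0.9950 = 315.9 kg
  CaO: 67.93·0.5535 = 37.60 kg
LOI: 41.53·0.001000 + 303.7·0.002000 + 57.04·0.3473 + 66.62·0.02280 + 47.18·0.5229 + 67.93·0.4465 = 76.98 kg
The glass mass, total less LOI, = 584.0 − 76.98 = 507.0 kg (the oxide masses sum to this)
oxide / glass × 100 gives the wt %

Glass mass = 507.0 kg (batch 584.0 − LOI 76.98).
Composition: ZrO2 5.485%, MgO 4.440%, PbO 12.84%, Al2O3 7.523%, SiO2 62.30%, CaO 7.416%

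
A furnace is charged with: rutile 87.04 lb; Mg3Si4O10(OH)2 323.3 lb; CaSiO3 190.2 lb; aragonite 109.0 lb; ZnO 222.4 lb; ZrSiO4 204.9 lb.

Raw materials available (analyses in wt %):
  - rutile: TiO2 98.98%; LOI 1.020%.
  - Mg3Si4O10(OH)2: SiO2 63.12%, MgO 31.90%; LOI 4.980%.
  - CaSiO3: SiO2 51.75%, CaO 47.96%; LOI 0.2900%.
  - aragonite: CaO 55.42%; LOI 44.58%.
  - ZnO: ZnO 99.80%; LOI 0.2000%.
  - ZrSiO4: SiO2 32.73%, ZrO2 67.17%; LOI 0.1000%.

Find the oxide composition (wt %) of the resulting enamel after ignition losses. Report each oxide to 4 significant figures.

Glass mass = 1070 lb (batch 1137 − LOI 66.78).
Composition: SiO2 34.54%, ZrO2 12.86%, TiO2 8.051%, MgO 9.638%, CaO 14.17%, ZnO 20.74%

Working values are printed rounded to four significant digits within the worked lines. Each numeric step keeps exact precision all the way through; each reported figure is rounded once only; the derived quantities, including glass mass, six oxide percentages, yield, LOI, totals, are rebuilt using the weight values for 1070 lb of glass at exact precision exactly as printed in question or answer.
Delivered oxide masses:
  SiO2: 323.3·0.6312 + 190.2·0.5175 + 204.9·0.3273 = 369.6 lb
  ZrO2: 204.9·0.6717 = 137.6 lb
  TiO2: 87.04·0.9898 = 86.15 lb
  MgO: 323.3·0.3190 = 103.1 lb
  CaO: 190.2·0.4796 + 109.0·0.5542 = 151.6 lb
  ZnO: 222.4·0.9980 = 222.0 lb
LOI: 87.04·0.01020 + 323.3·0.04980 + 190.2·0.002900 + 109.0·0.4458 + 222.4·0.002000 + 204.9·0.001000 = 66.78 lb
The glass mass, total less LOI, = 1137 − 66.78 = 1070 lb (= Σ oxide masses)
wt % = 100 × oxide mass / glass mass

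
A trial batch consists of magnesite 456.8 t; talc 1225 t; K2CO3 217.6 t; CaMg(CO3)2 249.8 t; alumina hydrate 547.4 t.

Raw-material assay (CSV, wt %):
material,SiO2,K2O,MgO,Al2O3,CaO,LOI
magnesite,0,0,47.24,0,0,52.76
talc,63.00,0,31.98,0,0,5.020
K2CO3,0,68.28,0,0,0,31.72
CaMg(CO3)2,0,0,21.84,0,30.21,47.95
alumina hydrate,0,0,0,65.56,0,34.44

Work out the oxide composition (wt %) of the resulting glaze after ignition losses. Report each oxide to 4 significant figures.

Glass mass = 2017 t (batch 2697 − LOI 679.8).
Composition: SiO2 38.27%, K2O 7.367%, MgO 32.83%, Al2O3 17.79%, CaO 3.742%

Working values are printed, rounded to four significant digits, at each printed step. Full float precision is kept through every step. Every reported figure carries a single rounding — derived quantities are recomputed in full float precision (five oxide percentages, the yield, ignition loss, net glass mass, the totals) from the batch weights on 2017 t of glass as set out in either problem or answer.
Mass of each oxide from the mix:
  SiO2: 1225·0.6300 = 771.8 t
  K2O: 217.6·0.6828 = 148.6 t
  MgO: 456.8·0.4724 + 1225·0.3198 + 249.8·0.2184 = 662.1 t
  Al2O3: 547.4·0.6556 = 358.9 t
  CaO: 249.8·0.3021 = 75.46 t
LOI: 456.8·0.5276 + 1225·0.05020 + 217.6·0.3172 + 249.8·0.4795 + 547.4·0.3444 = 679.8 t
Net of LOI, the glass mass = 2697 − 679.8 = 2017 t (the oxide masses sum to this)
percent by weight: oxide/glass ×100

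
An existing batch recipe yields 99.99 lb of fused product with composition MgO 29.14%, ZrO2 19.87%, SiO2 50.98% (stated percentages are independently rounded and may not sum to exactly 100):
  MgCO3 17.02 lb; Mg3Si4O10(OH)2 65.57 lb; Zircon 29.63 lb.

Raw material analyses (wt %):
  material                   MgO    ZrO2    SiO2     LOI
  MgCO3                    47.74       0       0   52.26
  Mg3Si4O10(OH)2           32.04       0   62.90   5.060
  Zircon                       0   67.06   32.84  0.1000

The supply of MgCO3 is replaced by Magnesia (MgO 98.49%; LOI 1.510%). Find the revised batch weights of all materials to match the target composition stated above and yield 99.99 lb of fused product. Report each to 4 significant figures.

Each numeric step keeps full float precision through the solve. Working values appear with 4-significant-digit rounding in the working; a single rounding produces each reported result. Derived quantities, which include yield, the three compositions, the totals, LOI, net glass mass, are rebuilt in full float precision, as quoted within the problem or the answer, from the weighed amounts for 99.99 lb of glass.
Target masses of each oxide per 99.99 lb fused product:
  MgO: 29.14% × 99.99 = 29.14 lb
  ZrO2: 19.87% × 99.99 = 19.87 lb
  SiO2: 50.98% × 99.99 = 50.97 lb
Mass-balance tally per oxide on the weights just shown, per the basis as stated (target by target, the sums agree given rounding of the digits):
  MgO: 8.252·0.9849 + 65.57·0.3204 = 29.14 lb (target 29.14 lb)
  ZrO2: 29.63·0.6706 = 19.87 lb (target 19.87 lb)
  SiO2: 65.57·0.6290 + 29.63·0.3284 = 50.97 lb (target 50.97 lb)
Glass-mass bookkeeping: Σ batch − LOI loss = 99.98 lb (targets for the oxides total 99.98 lb; versus the stated basis of 99.99 lb — gaps are rounding artifacts).
Whole-batch sum: Σ batch = 103.5 lb; Σ batch·LOI gives LOI loss = 3.472 lb; as yield: glass ÷ batch → 96.64%.

Revised batch per 99.99 lb fused product:
  Magnesia: 8.252 lb
  Mg3Si4O10(OH)2: 65.57 lb
  Zircon: 29.63 lb
Total batch = 103.5 lb; LOI loss = 3.472 lb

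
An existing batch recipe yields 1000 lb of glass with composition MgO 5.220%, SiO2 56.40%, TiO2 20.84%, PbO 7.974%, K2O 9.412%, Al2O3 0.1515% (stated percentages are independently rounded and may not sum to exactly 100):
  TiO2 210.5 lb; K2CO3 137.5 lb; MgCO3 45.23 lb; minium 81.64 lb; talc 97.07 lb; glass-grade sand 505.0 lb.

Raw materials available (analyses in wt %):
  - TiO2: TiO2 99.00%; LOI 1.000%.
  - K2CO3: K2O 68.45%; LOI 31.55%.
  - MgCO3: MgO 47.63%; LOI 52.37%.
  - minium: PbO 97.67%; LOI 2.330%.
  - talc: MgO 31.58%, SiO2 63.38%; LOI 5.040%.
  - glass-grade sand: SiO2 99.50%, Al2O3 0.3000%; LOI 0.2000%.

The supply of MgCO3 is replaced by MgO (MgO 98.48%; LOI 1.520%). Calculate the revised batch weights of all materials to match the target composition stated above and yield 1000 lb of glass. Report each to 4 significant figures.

Revised batch per 1000 lb glass:
  TiO2: 210.5 lb
  K2CO3: 137.5 lb
  MgO: 21.88 lb
  minium: 81.64 lb
  talc: 97.07 lb
  glass-grade sand: 505.0 lb
Total batch = 1054 lb; LOI loss = 53.62 lb

In-progress results are printed, rounded to 4 significant figures, across the worked steps; each numeric step holds full float precision end to end — every reported value carries a single rounding. Derived quantities, including ignition loss, net glass mass, the totals, yield, the six compositions, are rebuilt starting from the weights on 1000 lb of glass in full float precision exactly as printed in problem or answer.
The oxide mass targets at 1000 lb glass:
  MgO: 5.220% × 1000 = 52.20 lb
  SiO2: 56.40% × 1000 = 564.0 lb
  TiO2: 20.84% × 1000 = 208.4 lb
  PbO: 7.974% × 1000 = 79.74 lb
  K2O: 9.412% × 1000 = 94.12 lb
  Al2O3: 0.1515% × 1000 = 1.515 lb
Oxide-by-oxide audit applying the batch weights above, on the stated basis (sum by sum, the targets are met once rounding is allowed for):
  MgO: 21.88·0.9848 + 97.07·0.3158 = 52.20 lb (target 52.20 lb)
  SiO2: 97.07·0.6338 + 505.0·0.9950 = 564.0 lb (target 564.0 lb)
  TiO2: 210.5·0.9900 = 208.4 lb (target 208.4 lb)
  PbO: 81.64·0.9767 = 79.74 lb (target 79.74 lb)
  K2O: 137.5·0.6845 = 94.12 lb (target 94.12 lb)
  Al2O3: 505.0·0.003000 = 1.515 lb (target 1.515 lb)
Glass-mass closure: whole batch net of LOI = 1000 lb (the targets, summed, come to 1000 lb; the stated basis being 1000 lb — deltas are rounding alone).
Batch grand total — Σ batch = 1054 lb; LOI loss = Σ batch·LOI = 53.62 lb; yield = glass ÷ total batch = 94.91%.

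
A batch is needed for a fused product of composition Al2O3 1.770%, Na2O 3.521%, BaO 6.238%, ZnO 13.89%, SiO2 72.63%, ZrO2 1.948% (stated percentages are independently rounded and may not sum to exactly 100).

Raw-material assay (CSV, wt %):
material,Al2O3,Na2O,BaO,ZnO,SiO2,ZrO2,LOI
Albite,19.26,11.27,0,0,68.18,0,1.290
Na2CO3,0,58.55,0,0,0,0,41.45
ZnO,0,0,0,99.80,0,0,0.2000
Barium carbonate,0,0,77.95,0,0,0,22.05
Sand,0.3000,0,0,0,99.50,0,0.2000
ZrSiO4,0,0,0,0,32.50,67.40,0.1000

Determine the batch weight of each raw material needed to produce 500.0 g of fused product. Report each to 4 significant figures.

Values along the way are shown with 4-significant-figure rounding alongside each step. Every computation keeps full precision in every operation. Every reported value undergoes a single rounding. All derived quantities, which include net glass mass, the yield, LOI, the totals, the six compositions, are recomputed in full float precision, as written in either problem or answer, starting from the weights on 500.0 g of glass.
Target oxide masses per 500.0 g fused product:
  Al2O3: 1.770% × 500.0 = 8.850 g
  Na2O: 3.521% × 500.0 = 17.60 g
  BaO: 6.238% × 500.0 = 31.19 g
  ZnO: 13.89% × 500.0 = 69.45 g
  SiO2: 72.63% × 500.0 = 363.2 g
  ZrO2: 1.948% × 500.0 = 9.740 g
Oxide-by-oxide audit per the reported batch figures, on the stated basis (delivered sums recover each target net of answer rounding effects):
  Al2O3: 40.77·0.1926 + 332.3·0.003000 = 8.849 g (target 8.850 g)
  Na2O: 40.77·0.1127 + 22.22·0.5855 = 17.60 g (target 17.60 g)
  BaO: 40.01·0.7795 = 31.19 g (target 31.19 g)
  ZnO: 69.59·0.9980 = 69.45 g (target 69.45 g)
  SiO2: 40.77·0.6818 + 332.3·0.9950 + 14.45·0.3250 = 363.1 g (target 363.2 g)
  ZrO2: 14.45·0.6740 = 9.739 g (target 9.740 g)
Glass-mass closure: Σ batch − LOI loss = 500.0 g (targets for the oxides total 500.0 g; against the stated basis, 500.0 g — differing by rounding only).
Whole-batch sum: Σ batch = 519.3 g; the LOI term Σ batch·LOI equals 19.38 g; yield: glass divided by total = 96.27%.

Batch per 500.0 g fused product:
  Albite: 40.77 g
  Na2CO3: 22.22 g
  ZnO: 69.59 g
  Barium carbonate: 40.01 g
  Sand: 332.3 g
  ZrSiO4: 14.45 g
Total batch = 519.3 g; LOI loss = 19.38 g; yield = 96.27%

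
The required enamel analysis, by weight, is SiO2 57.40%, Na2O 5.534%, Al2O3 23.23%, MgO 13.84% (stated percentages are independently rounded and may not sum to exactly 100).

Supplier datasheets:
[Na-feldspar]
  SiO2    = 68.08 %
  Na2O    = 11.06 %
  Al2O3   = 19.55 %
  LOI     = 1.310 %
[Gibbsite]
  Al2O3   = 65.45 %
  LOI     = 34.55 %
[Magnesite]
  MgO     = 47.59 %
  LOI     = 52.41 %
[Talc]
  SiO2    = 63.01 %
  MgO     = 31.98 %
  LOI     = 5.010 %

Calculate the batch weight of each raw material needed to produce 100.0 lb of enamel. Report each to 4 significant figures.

All internal work keeps full float precision in every operation; values along the way are printed rounded off to 4 significant figures in the printout; exactly one rounding lands on every reported value. Derived quantities are computed starting from the weights on 100.0 lb of glass at full float precision (the four compositions, the totals, yield, ignition loss, glass mass), exactly as printed in problem or answer.
The oxide mass targets at 100.0 lb enamel:
  SiO2: 57.40% × 100.0 = 57.40 lb
  Na2O: 5.534% × 100.0 = 5.534 lb
  Al2O3: 23.23% × 100.0 = 23.23 lb
  MgO: 13.84% × 100.0 = 13.84 lb
Oxide-by-oxide audit on the weights just shown, per the basis as stated (sum by sum, the targets are met once rounding is allowed for):
  SiO2: 50.04·0.6808 + 37.03·0.6301 = 57.40 lb (target 57.40 lb)
  Na2O: 50.04·0.1106 = 5.534 lb (target 5.534 lb)
  Al2O3: 50.04·0.1955 + 20.55·0.6545 = 23.23 lb (target 23.23 lb)
  MgO: 4.195·0.4759 + 37.03·0.3198 = 13.84 lb (target 13.84 lb)
Auditing the glass mass value: batch total minus LOI = 100.0 lb (targets for the oxides total 100.0 lb; against the stated basis, 100.0 lb — differing by rounding only).
Batch total: Σ batch = 111.8 lb; ignition loss, Σ(batch × LOI) = 11.81 lb; yield = glass ÷ total batch = 89.44%.

Batch per 100.0 lb enamel:
  Na-feldspar: 50.04 lb
  Gibbsite: 20.55 lb
  Magnesite: 4.195 lb
  Talc: 37.03 lb
Total batch = 111.8 lb; LOI loss = 11.81 lb; yield = 89.44%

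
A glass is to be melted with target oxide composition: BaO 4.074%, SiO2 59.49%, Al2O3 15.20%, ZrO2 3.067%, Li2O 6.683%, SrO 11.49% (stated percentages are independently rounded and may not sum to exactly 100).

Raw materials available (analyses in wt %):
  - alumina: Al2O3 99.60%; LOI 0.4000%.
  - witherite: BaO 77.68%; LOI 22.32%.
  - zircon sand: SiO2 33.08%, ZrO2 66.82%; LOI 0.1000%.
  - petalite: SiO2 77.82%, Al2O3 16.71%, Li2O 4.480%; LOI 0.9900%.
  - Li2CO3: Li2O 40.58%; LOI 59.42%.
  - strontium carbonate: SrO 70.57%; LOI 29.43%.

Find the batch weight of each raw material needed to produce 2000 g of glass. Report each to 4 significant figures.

Batch per 2000 g glass:
  alumina: 55.26 g
  witherite: 104.9 g
  zircon sand: 91.80 g
  petalite: 1490 g
  Li2CO3: 164.9 g
  strontium carbonate: 325.6 g
Total batch = 2232 g; LOI loss = 232.3 g; yield = 89.60%

The working math runs at full precision at all times. In-progress results are shown rounded off to 4 significant figures as written. Every reported figure takes just one rounding. All derived quantities, including net glass mass, the totals, LOI, the yield, six oxide percentages, are re-derived using the weight values at 2000 g of glass in full precision, as they appear in the problem or the answer.
Target oxide masses per 2000 g glass:
  BaO: 4.074% × 2000 = 81.48 g
  SiO2: 59.49% × 2000 = 1190 g
  Al2O3: 15.20% × 2000 = 304.0 g
  ZrO2: 3.067% × 2000 = 61.34 g
  Li2O: 6.683% × 2000 = 133.7 g
  SrO: 11.49% × 2000 = 229.8 g
A balance pass over the oxides, working from each reported weight, per the basis as stated (summed amounts equal target values inside rounding margins):
  BaO: 104.9·0.7768 = 81.49 g (target 81.48 g)
  SiO2: 91.80·0.3308 + 1490·0.7782 = 1190 g (target 1190 g)
  Al2O3: 55.26·0.9960 + 1490·0.1671 = 304.0 g (target 304.0 g)
  ZrO2: 91.80·0.6682 = 61.34 g (target 61.34 g)
  Li2O: 1490·0.04480 + 164.9·0.4058 = 133.7 g (target 133.7 g)
  SrO: 325.6·0.7057 = 229.8 g (target 229.8 g)
Glass-mass sanity pass: batch total minus LOI = 2000 g (targets for the oxides total 2000 g; against the stated basis, 2000 g — deltas are rounding alone).
Adding the batch up: Σ batch = 2232 g; loss to ignition Σ batch·LOI = 232.3 g; yield, glass over the total, = 89.60%.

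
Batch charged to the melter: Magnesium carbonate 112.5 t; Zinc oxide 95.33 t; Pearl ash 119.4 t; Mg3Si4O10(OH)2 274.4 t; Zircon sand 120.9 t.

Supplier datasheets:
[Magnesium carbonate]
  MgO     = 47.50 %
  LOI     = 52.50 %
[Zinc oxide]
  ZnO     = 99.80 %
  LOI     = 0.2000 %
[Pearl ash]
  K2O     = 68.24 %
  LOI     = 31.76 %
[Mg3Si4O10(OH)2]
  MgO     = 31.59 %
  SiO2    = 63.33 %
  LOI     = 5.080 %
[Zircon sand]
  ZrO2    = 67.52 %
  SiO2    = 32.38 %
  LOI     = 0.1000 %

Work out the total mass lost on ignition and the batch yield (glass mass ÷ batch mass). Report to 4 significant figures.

LOI loss = 111.2 t; glass = 611.3 t; yield = 84.60%

Full float precision is held in all steps — mid-chain values are displayed rounded to four significant digits within the worked lines — a single rounding finalizes each reported value — the derived quantities are computed at exact precision (the five compositions, LOI, glass mass, the totals, the yield) starting from the weights per 611.3 t of glass exactly as shown in the problem or answer text.
Per-material ignition loss:
  Magnesium carbonate: 112.5 × 0.5250 = 59.06 t
  Zinc oxide: 95.33 × 0.002000 = 0.1907 t
  Pearl ash: 119.4 × 0.3176 = 37.92 t
  Mg3Si4O10(OH)2: 274.4 × 0.05080 = 13.94 t
  Zircon sand: 120.9 × 0.001000 = 0.1209 t
Total LOI = 111.2 t
Glass = batch − LOI = 722.5 − 111.2 = 611.3 t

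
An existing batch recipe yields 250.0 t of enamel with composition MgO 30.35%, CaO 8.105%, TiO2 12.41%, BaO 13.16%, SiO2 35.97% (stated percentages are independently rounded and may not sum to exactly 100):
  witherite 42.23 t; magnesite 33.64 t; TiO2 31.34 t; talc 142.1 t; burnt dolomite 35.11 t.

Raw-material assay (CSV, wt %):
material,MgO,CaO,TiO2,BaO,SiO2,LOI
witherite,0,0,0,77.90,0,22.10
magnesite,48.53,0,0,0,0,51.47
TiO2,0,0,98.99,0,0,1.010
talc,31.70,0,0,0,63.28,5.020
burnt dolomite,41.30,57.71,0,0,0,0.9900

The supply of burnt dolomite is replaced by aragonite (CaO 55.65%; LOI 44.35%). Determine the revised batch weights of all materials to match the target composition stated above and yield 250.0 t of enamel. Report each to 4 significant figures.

Revised batch per 250.0 t enamel:
  witherite: 42.23 t
  magnesite: 63.52 t
  TiO2: 31.34 t
  talc: 142.1 t
  aragonite: 36.41 t
Total batch = 315.6 t; LOI loss = 65.62 t

In-progress results appear (rounded to four significant digits) across the worked steps — all internal work runs at full precision at every stage — each reported figure receives exactly one rounding. All derived quantities are computed starting from the weights per 250.0 t of glass in full precision (ignition loss, net glass mass, yield, five oxide percentages, totals) as given in question or answer.
Target oxide masses per 250.0 t enamel:
  MgO: 30.35% × 250.0 = 75.88 t
  CaO: 8.105% × 250.0 = 20.26 t
  TiO2: 12.41% × 250.0 = 31.02 t
  BaO: 13.16% × 250.0 = 32.90 t
  SiO2: 35.97% × 250.0 = 89.92 t
Checking each oxide sum per the reported batch figures, against the basis in use (every target is met by its sum up to rounding of the answer):
  MgO: 63.52·0.4853 + 142.1·0.3170 = 75.87 t (target 75.88 t)
  CaO: 36.41·0.5565 = 20.26 t (target 20.26 t)
  TiO2: 31.34·0.9899 = 31.02 t (target 31.02 t)
  BaO: 42.23·0.7790 = 32.90 t (target 32.90 t)
  SiO2: 142.1·0.6328 = 89.92 t (target 89.92 t)
Glass-mass sanity pass: total charge less LOI = 250.0 t (the targets, summed, come to 250.0 t; basis as stated: 250.0 t — gaps are rounding artifacts).
Batch total: Σ batch = 315.6 t; Σ batch·LOI gives LOI loss = 65.62 t; yield, glass over the total, = 79.21%.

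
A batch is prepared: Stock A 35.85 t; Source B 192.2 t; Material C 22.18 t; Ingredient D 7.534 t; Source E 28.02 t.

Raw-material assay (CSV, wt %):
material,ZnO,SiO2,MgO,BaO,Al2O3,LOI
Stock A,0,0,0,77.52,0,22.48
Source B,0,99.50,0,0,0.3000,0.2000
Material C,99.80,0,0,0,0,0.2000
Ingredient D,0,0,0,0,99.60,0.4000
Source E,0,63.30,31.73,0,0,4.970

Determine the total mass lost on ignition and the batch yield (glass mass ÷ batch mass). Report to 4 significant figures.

The working math holds full precision in every operation — values along the way are printed rounded to four significant digits; a single rounding completes every reported number — derived quantities, including ignition loss, five oxide percentages, totals, the yield, net glass mass, are recomputed from the weighed amounts on 275.9 t of glass in full precision, as written in question or answer.
Ignition loss by material:
  Stock A: 35.85 × 0.2248 = 8.059 t
  Source B: 192.2 × 0.002000 = 0.3844 t
  Material C: 22.18 × 0.002000 = 0.04436 t
  Ingredient D: 7.534 × 0.004000 = 0.03014 t
  Source E: 28.02 × 0.04970 = 1.393 t
Total LOI = 9.911 t
Glass = batch − LOI = 285.8 − 9.911 = 275.9 t

LOI loss = 9.911 t; glass = 275.9 t; yield = 96.53%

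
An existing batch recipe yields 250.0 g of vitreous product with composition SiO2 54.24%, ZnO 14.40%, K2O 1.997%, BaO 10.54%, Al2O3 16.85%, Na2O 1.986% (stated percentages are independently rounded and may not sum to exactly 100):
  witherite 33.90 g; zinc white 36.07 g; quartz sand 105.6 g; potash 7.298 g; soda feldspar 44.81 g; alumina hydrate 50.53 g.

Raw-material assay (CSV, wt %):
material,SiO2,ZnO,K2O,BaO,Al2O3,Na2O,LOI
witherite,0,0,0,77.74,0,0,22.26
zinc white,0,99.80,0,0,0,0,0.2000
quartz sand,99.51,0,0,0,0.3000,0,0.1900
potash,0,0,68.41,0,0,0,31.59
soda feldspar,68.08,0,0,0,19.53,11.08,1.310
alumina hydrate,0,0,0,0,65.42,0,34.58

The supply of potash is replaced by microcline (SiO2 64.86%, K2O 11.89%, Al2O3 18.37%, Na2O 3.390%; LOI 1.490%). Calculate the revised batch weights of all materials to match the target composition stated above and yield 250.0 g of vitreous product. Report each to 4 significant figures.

Revised batch per 250.0 g vitreous product:
  witherite: 33.90 g
  zinc white: 36.07 g
  quartz sand: 87.03 g
  microcline: 41.99 g
  soda feldspar: 31.96 g
  alumina hydrate: 42.66 g
Total batch = 273.6 g; LOI loss = 23.58 g

Mid-chain values are shown rounded to four significant figures at each printed step — all arithmetic holds full float precision through every step; each reported value is rounded a single time; all derived quantities are rebuilt at full precision (the yield, net glass mass, totals, ignition loss, the six compositions) starting from the weights per 250.0 g of glass, as given in problem or answer.
The oxide mass targets at 250.0 g vitreous product:
  SiO2: 54.24% × 250.0 = 135.6 g
  ZnO: 14.40% × 250.0 = 36.00 g
  K2O: 1.997% × 250.0 = 4.992 g
  BaO: 10.54% × 250.0 = 26.35 g
  Al2O3: 16.85% × 250.0 = 42.12 g
  Na2O: 1.986% × 250.0 = 4.965 g
Oxide-by-oxide audit on the weights just shown, relative to the basis at hand (every target is met by its sum inside rounding margins):
  SiO2: 87.03·0.9951 + 41.99·0.6486 + 31.96·0.6808 = 135.6 g (target 135.6 g)
  ZnO: 36.07·0.9980 = 36.00 g (target 36.00 g)
  K2O: 41.99·0.1189 = 4.993 g (target 4.992 g)
  BaO: 33.90·0.7774 = 26.35 g (target 26.35 g)
  Al2O3: 87.03·0.003000 + 41.99·0.1837 + 31.96·0.1953 + 42.66·0.6542 = 42.12 g (target 42.12 g)
  Na2O: 41.99·0.03390 + 31.96·0.1108 = 4.965 g (target 4.965 g)
Glass-mass bookkeeping: whole batch net of LOI = 250.0 g (oxide target masses add up to 250.0 g; against the stated basis, 250.0 g — rounding explains the deltas).
Summing the batch: Σ batch = 273.6 g; LOI loss = Σ batch·LOI = 23.58 g; yield = glass ÷ total batch = 91.38%.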